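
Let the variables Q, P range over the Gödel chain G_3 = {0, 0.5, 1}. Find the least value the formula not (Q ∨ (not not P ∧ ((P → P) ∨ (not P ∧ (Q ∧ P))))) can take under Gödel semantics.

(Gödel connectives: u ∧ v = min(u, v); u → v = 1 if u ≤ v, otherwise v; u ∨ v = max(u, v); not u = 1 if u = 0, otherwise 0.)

0.00

The minimum is attained at Q = 0, P = 0.5:
  not P: Gödel ¬ of 0.5 = 0 (operand ≠ 0)
  not not P: Gödel ¬ of 0 = 1 (operand is 0)
  (P → P): 0.5 ≤ 0.5, so result = 1
  not P: Gödel ¬ of 0.5 = 0 (operand ≠ 0)
  (Q ∧ P) = min(0, 0.5) = 0
  (not P ∧ (Q ∧ P)) = min(0, 0) = 0
  ((P → P) ∨ (not P ∧ (Q ∧ P))) = max(1, 0) = 1
  (not not P ∧ ((P → P) ∨ (not P ∧ (Q ∧ P)))) = min(1, 1) = 1
  (Q ∨ (not not P ∧ ((P → P) ∨ (not P ∧ (Q ∧ P))))) = max(0, 1) = 1
  not (Q ∨ (not not P ∧ ((P → P) ∨ (not P ∧ (Q ∧ P))))): Gödel ¬ of 1 = 0 (operand ≠ 0)
Checking all 9 assignments confirms none give a value below 0.00.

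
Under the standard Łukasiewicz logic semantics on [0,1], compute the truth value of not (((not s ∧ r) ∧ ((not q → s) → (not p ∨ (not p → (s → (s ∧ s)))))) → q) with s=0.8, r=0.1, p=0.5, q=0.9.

0.00

not s: Łukasiewicz ¬ gives 1 − 0.8 = 0.2
(not s ∧ r) = min(0.2, 0.1) = 0.1
not q: Łukasiewicz ¬ gives 1 − 0.9 = 0.1
(not q → s): min(1, 1 − 0.1 + 0.8) = 1
not p: Łukasiewicz ¬ gives 1 − 0.5 = 0.5
not p: Łukasiewicz ¬ gives 1 − 0.5 = 0.5
(s ∧ s) = min(0.8, 0.8) = 0.8
(s → (s ∧ s)): min(1, 1 − 0.8 + 0.8) = 1
(not p → (s → (s ∧ s))): min(1, 1 − 0.5 + 1) = 1
(not p ∨ (not p → (s → (s ∧ s)))) = max(0.5, 1) = 1
((not q → s) → (not p ∨ (not p → (s → (s ∧ s))))): min(1, 1 − 1 + 1) = 1
((not s ∧ r) ∧ ((not q → s) → (not p ∨ (not p → (s → (s ∧ s)))))) = min(0.1, 1) = 0.1
(((not s ∧ r) ∧ ((not q → s) → (not p ∨ (not p → (s → (s ∧ s)))))) → q): min(1, 1 − 0.1 + 0.9) = 1
not (((not s ∧ r) ∧ ((not q → s) → (not p ∨ (not p → (s → (s ∧ s)))))) → q): Łukasiewicz ¬ gives 1 − 1 = 0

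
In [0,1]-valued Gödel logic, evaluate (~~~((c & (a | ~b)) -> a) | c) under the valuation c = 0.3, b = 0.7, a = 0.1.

~b: Gödel ¬ of 0.7 = 0 (operand ≠ 0)
(a | ~b) = max(0.1, 0) = 0.1
(c & (a | ~b)) = min(0.3, 0.1) = 0.1
((c & (a | ~b)) -> a): 0.1 ≤ 0.1, so result = 1
~((c & (a | ~b)) -> a): Gödel ¬ of 1 = 0 (operand ≠ 0)
~~((c & (a | ~b)) -> a): Gödel ¬ of 0 = 1 (operand is 0)
~~~((c & (a | ~b)) -> a): Gödel ¬ of 1 = 0 (operand ≠ 0)
(~~~((c & (a | ~b)) -> a) | c) = max(0, 0.3) = 0.3

0.30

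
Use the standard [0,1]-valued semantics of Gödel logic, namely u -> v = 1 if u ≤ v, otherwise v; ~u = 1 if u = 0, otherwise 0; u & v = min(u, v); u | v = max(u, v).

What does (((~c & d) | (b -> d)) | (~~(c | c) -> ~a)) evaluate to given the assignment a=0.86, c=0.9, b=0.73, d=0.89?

1.00

~c: Gödel ¬ of 0.9 = 0 (operand ≠ 0)
(~c & d) = min(0, 0.89) = 0
(b -> d): 0.73 ≤ 0.89, so result = 1
((~c & d) | (b -> d)) = max(0, 1) = 1
(c | c) = max(0.9, 0.9) = 0.9
~(c | c): Gödel ¬ of 0.9 = 0 (operand ≠ 0)
~~(c | c): Gödel ¬ of 0 = 1 (operand is 0)
~a: Gödel ¬ of 0.86 = 0 (operand ≠ 0)
(~~(c | c) -> ~a): 1 > 0, so result = 0
(((~c & d) | (b -> d)) | (~~(c | c) -> ~a)) = max(1, 0) = 1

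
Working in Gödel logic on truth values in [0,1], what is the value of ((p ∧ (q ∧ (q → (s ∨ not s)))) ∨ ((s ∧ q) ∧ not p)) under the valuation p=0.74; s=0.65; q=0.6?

not s: Gödel ¬ of 0.65 = 0 (operand ≠ 0)
(s ∨ not s) = max(0.65, 0) = 0.65
(q → (s ∨ not s)): 0.6 ≤ 0.65, so result = 1
(q ∧ (q → (s ∨ not s))) = min(0.6, 1) = 0.6
(p ∧ (q ∧ (q → (s ∨ not s)))) = min(0.74, 0.6) = 0.6
(s ∧ q) = min(0.65, 0.6) = 0.6
not p: Gödel ¬ of 0.74 = 0 (operand ≠ 0)
((s ∧ q) ∧ not p) = min(0.6, 0) = 0
((p ∧ (q ∧ (q → (s ∨ not s)))) ∨ ((s ∧ q) ∧ not p)) = max(0.6, 0) = 0.6

0.60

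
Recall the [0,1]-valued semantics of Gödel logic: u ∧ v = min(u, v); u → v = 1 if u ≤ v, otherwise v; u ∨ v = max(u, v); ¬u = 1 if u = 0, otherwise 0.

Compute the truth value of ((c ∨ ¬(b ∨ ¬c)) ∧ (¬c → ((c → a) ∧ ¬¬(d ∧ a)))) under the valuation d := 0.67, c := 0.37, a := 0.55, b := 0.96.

¬c: Gödel ¬ of 0.37 = 0 (operand ≠ 0)
(b ∨ ¬c) = max(0.96, 0) = 0.96
¬(b ∨ ¬c): Gödel ¬ of 0.96 = 0 (operand ≠ 0)
(c ∨ ¬(b ∨ ¬c)) = max(0.37, 0) = 0.37
¬c: Gödel ¬ of 0.37 = 0 (operand ≠ 0)
(c → a): 0.37 ≤ 0.55, so result = 1
(d ∧ a) = min(0.67, 0.55) = 0.55
¬(d ∧ a): Gödel ¬ of 0.55 = 0 (operand ≠ 0)
¬¬(d ∧ a): Gödel ¬ of 0 = 1 (operand is 0)
((c → a) ∧ ¬¬(d ∧ a)) = min(1, 1) = 1
(¬c → ((c → a) ∧ ¬¬(d ∧ a))): 0 ≤ 1, so result = 1
((c ∨ ¬(b ∨ ¬c)) ∧ (¬c → ((c → a) ∧ ¬¬(d ∧ a)))) = min(0.37, 1) = 0.37

0.37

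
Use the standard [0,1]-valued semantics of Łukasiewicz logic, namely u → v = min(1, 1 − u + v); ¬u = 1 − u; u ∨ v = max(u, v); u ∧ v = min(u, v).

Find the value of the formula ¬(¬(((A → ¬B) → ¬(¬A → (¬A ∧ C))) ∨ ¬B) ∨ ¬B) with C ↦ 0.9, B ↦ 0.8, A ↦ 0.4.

0.20

¬B: Łukasiewicz ¬ gives 1 − 0.8 = 0.2
(A → ¬B): min(1, 1 − 0.4 + 0.2) = 0.8
¬A: Łukasiewicz ¬ gives 1 − 0.4 = 0.6
¬A: Łukasiewicz ¬ gives 1 − 0.4 = 0.6
(¬A ∧ C) = min(0.6, 0.9) = 0.6
(¬A → (¬A ∧ C)): min(1, 1 − 0.6 + 0.6) = 1
¬(¬A → (¬A ∧ C)): Łukasiewicz ¬ gives 1 − 1 = 0
((A → ¬B) → ¬(¬A → (¬A ∧ C))): min(1, 1 − 0.8 + 0) = 0.2
¬B: Łukasiewicz ¬ gives 1 − 0.8 = 0.2
(((A → ¬B) → ¬(¬A → (¬A ∧ C))) ∨ ¬B) = max(0.2, 0.2) = 0.2
¬(((A → ¬B) → ¬(¬A → (¬A ∧ C))) ∨ ¬B): Łukasiewicz ¬ gives 1 − 0.2 = 0.8
¬B: Łukasiewicz ¬ gives 1 − 0.8 = 0.2
(¬(((A → ¬B) → ¬(¬A → (¬A ∧ C))) ∨ ¬B) ∨ ¬B) = max(0.8, 0.2) = 0.8
¬(¬(((A → ¬B) → ¬(¬A → (¬A ∧ C))) ∨ ¬B) ∨ ¬B): Łukasiewicz ¬ gives 1 − 0.8 = 0.2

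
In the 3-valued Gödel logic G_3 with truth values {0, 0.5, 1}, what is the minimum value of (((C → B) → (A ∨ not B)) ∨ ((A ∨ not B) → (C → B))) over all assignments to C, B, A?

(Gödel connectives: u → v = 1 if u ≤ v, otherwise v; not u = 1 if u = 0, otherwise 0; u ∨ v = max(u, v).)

1.00

Every assignment gives 1. For instance at C = 0, B = 0, A = 0:
  (C → B): 0 ≤ 0, so result = 1
  not B: Gödel ¬ of 0 = 1 (operand is 0)
  (A ∨ not B) = max(0, 1) = 1
  ((C → B) → (A ∨ not B)): 1 ≤ 1, so result = 1
  not B: Gödel ¬ of 0 = 1 (operand is 0)
  (A ∨ not B) = max(0, 1) = 1
  (C → B): 0 ≤ 0, so result = 1
  ((A ∨ not B) → (C → B)): 1 ≤ 1, so result = 1
  (((C → B) → (A ∨ not B)) ∨ ((A ∨ not B) → (C → B))) = max(1, 1) = 1
All 27 assignments give value 1 — the formula is a G_3-tautology.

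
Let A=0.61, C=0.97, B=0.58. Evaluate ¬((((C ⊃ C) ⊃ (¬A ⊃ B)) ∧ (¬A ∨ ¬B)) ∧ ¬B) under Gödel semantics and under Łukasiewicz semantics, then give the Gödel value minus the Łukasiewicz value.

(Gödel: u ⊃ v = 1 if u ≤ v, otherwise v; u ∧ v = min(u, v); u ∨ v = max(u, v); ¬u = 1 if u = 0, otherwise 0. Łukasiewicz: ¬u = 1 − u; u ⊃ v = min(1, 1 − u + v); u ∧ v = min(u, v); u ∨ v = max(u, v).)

Gödel evaluation:
  (C ⊃ C): 0.97 ≤ 0.97, so result = 1
  ¬A: Gödel ¬ of 0.61 = 0 (operand ≠ 0)
  (¬A ⊃ B): 0 ≤ 0.58, so result = 1
  ((C ⊃ C) ⊃ (¬A ⊃ B)): 1 ≤ 1, so result = 1
  ¬A: Gödel ¬ of 0.61 = 0 (operand ≠ 0)
  ¬B: Gödel ¬ of 0.58 = 0 (operand ≠ 0)
  (¬A ∨ ¬B) = max(0, 0) = 0
  (((C ⊃ C) ⊃ (¬A ⊃ B)) ∧ (¬A ∨ ¬B)) = min(1, 0) = 0
  ¬B: Gödel ¬ of 0.58 = 0 (operand ≠ 0)
  ((((C ⊃ C) ⊃ (¬A ⊃ B)) ∧ (¬A ∨ ¬B)) ∧ ¬B) = min(0, 0) = 0
  ¬((((C ⊃ C) ⊃ (¬A ⊃ B)) ∧ (¬A ∨ ¬B)) ∧ ¬B): Gödel ¬ of 0 = 1 (operand is 0)
  Gödel value = 1
Łukasiewicz evaluation:
  (C ⊃ C): min(1, 1 − 0.97 + 0.97) = 1
  ¬A: Łukasiewicz ¬ gives 1 − 0.61 = 0.39
  (¬A ⊃ B): min(1, 1 − 0.39 + 0.58) = 1
  ((C ⊃ C) ⊃ (¬A ⊃ B)): min(1, 1 − 1 + 1) = 1
  ¬A: Łukasiewicz ¬ gives 1 − 0.61 = 0.39
  ¬B: Łukasiewicz ¬ gives 1 − 0.58 = 0.42
  (¬A ∨ ¬B) = max(0.39, 0.42) = 0.42
  (((C ⊃ C) ⊃ (¬A ⊃ B)) ∧ (¬A ∨ ¬B)) = min(1, 0.42) = 0.42
  ¬B: Łukasiewicz ¬ gives 1 − 0.58 = 0.42
  ((((C ⊃ C) ⊃ (¬A ⊃ B)) ∧ (¬A ∨ ¬B)) ∧ ¬B) = min(0.42, 0.42) = 0.42
  ¬((((C ⊃ C) ⊃ (¬A ⊃ B)) ∧ (¬A ∨ ¬B)) ∧ ¬B): Łukasiewicz ¬ gives 1 − 0.42 = 0.58
  Łukasiewicz value = 0.58
Difference: 1 − 0.58 = 0.42

0.42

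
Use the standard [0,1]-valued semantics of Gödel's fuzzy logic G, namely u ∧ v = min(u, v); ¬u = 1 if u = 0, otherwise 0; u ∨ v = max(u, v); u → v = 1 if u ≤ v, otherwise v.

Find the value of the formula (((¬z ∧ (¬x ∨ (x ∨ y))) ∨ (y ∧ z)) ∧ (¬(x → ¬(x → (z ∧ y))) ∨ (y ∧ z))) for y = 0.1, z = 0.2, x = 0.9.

¬z: Gödel ¬ of 0.2 = 0 (operand ≠ 0)
¬x: Gödel ¬ of 0.9 = 0 (operand ≠ 0)
(x ∨ y) = max(0.9, 0.1) = 0.9
(¬x ∨ (x ∨ y)) = max(0, 0.9) = 0.9
(¬z ∧ (¬x ∨ (x ∨ y))) = min(0, 0.9) = 0
(y ∧ z) = min(0.1, 0.2) = 0.1
((¬z ∧ (¬x ∨ (x ∨ y))) ∨ (y ∧ z)) = max(0, 0.1) = 0.1
(z ∧ y) = min(0.2, 0.1) = 0.1
(x → (z ∧ y)): 0.9 > 0.1, so result = 0.1
¬(x → (z ∧ y)): Gödel ¬ of 0.1 = 0 (operand ≠ 0)
(x → ¬(x → (z ∧ y))): 0.9 > 0, so result = 0
¬(x → ¬(x → (z ∧ y))): Gödel ¬ of 0 = 1 (operand is 0)
(y ∧ z) = min(0.1, 0.2) = 0.1
(¬(x → ¬(x → (z ∧ y))) ∨ (y ∧ z)) = max(1, 0.1) = 1
(((¬z ∧ (¬x ∨ (x ∨ y))) ∨ (y ∧ z)) ∧ (¬(x → ¬(x → (z ∧ y))) ∨ (y ∧ z))) = min(0.1, 1) = 0.1

0.10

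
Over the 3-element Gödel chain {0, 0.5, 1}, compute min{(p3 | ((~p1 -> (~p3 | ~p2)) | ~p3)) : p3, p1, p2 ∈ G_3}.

0.50

The minimum is attained at p3 = 0.5, p1 = 0, p2 = 0.5:
  ~p1: Gödel ¬ of 0 = 1 (operand is 0)
  ~p3: Gödel ¬ of 0.5 = 0 (operand ≠ 0)
  ~p2: Gödel ¬ of 0.5 = 0 (operand ≠ 0)
  (~p3 | ~p2) = max(0, 0) = 0
  (~p1 -> (~p3 | ~p2)): 1 > 0, so result = 0
  ~p3: Gödel ¬ of 0.5 = 0 (operand ≠ 0)
  ((~p1 -> (~p3 | ~p2)) | ~p3) = max(0, 0) = 0
  (p3 | ((~p1 -> (~p3 | ~p2)) | ~p3)) = max(0.5, 0) = 0.5
Checking all 27 assignments confirms none give a value below 0.50.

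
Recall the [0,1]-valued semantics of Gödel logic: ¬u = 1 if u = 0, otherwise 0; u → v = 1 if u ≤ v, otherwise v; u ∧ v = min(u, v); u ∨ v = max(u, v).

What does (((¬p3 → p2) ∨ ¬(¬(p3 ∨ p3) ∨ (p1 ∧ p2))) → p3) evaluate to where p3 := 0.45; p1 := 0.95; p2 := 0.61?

0.45

¬p3: Gödel ¬ of 0.45 = 0 (operand ≠ 0)
(¬p3 → p2): 0 ≤ 0.61, so result = 1
(p3 ∨ p3) = max(0.45, 0.45) = 0.45
¬(p3 ∨ p3): Gödel ¬ of 0.45 = 0 (operand ≠ 0)
(p1 ∧ p2) = min(0.95, 0.61) = 0.61
(¬(p3 ∨ p3) ∨ (p1 ∧ p2)) = max(0, 0.61) = 0.61
¬(¬(p3 ∨ p3) ∨ (p1 ∧ p2)): Gödel ¬ of 0.61 = 0 (operand ≠ 0)
((¬p3 → p2) ∨ ¬(¬(p3 ∨ p3) ∨ (p1 ∧ p2))) = max(1, 0) = 1
(((¬p3 → p2) ∨ ¬(¬(p3 ∨ p3) ∨ (p1 ∧ p2))) → p3): 1 > 0.45, so result = 0.45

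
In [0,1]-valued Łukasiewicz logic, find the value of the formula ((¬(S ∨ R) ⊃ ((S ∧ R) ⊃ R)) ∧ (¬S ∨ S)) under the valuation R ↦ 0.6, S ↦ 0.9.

0.90

(S ∨ R) = max(0.9, 0.6) = 0.9
¬(S ∨ R): Łukasiewicz ¬ gives 1 − 0.9 = 0.1
(S ∧ R) = min(0.9, 0.6) = 0.6
((S ∧ R) ⊃ R): min(1, 1 − 0.6 + 0.6) = 1
(¬(S ∨ R) ⊃ ((S ∧ R) ⊃ R)): min(1, 1 − 0.1 + 1) = 1
¬S: Łukasiewicz ¬ gives 1 − 0.9 = 0.1
(¬S ∨ S) = max(0.1, 0.9) = 0.9
((¬(S ∨ R) ⊃ ((S ∧ R) ⊃ R)) ∧ (¬S ∨ S)) = min(1, 0.9) = 0.9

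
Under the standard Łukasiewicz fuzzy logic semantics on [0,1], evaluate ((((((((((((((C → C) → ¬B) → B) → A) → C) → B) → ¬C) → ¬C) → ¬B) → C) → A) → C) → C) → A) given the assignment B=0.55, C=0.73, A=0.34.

(C → C): min(1, 1 − 0.73 + 0.73) = 1
¬B: Łukasiewicz ¬ gives 1 − 0.55 = 0.45
((C → C) → ¬B): min(1, 1 − 1 + 0.45) = 0.45
(((C → C) → ¬B) → B): min(1, 1 − 0.45 + 0.55) = 1
((((C → C) → ¬B) → B) → A): min(1, 1 − 1 + 0.34) = 0.34
(((((C → C) → ¬B) → B) → A) → C): min(1, 1 − 0.34 + 0.73) = 1
((((((C → C) → ¬B) → B) → A) → C) → B): min(1, 1 − 1 + 0.55) = 0.55
¬C: Łukasiewicz ¬ gives 1 − 0.73 = 0.27
(((((((C → C) → ¬B) → B) → A) → C) → B) → ¬C): min(1, 1 − 0.55 + 0.27) = 0.72
¬C: Łukasiewicz ¬ gives 1 − 0.73 = 0.27
((((((((C → C) → ¬B) → B) → A) → C) → B) → ¬C) → ¬C): min(1, 1 − 0.72 + 0.27) = 0.55
¬B: Łukasiewicz ¬ gives 1 − 0.55 = 0.45
(((((((((C → C) → ¬B) → B) → A) → C) → B) → ¬C) → ¬C) → ¬B): min(1, 1 − 0.55 + 0.45) = 0.9
((((((((((C → C) → ¬B) → B) → A) → C) → B) → ¬C) → ¬C) → ¬B) → C): min(1, 1 − 0.9 + 0.73) = 0.83
(((((((((((C → C) → ¬B) → B) → A) → C) → B) → ¬C) → ¬C) → ¬B) → C) → A): min(1, 1 − 0.83 + 0.34) = 0.51
((((((((((((C → C) → ¬B) → B) → A) → C) → B) → ¬C) → ¬C) → ¬B) → C) → A) → C): min(1, 1 − 0.51 + 0.73) = 1
(((((((((((((C → C) → ¬B) → B) → A) → C) → B) → ¬C) → ¬C) → ¬B) → C) → A) → C) → C): min(1, 1 − 1 + 0.73) = 0.73
((((((((((((((C → C) → ¬B) → B) → A) → C) → B) → ¬C) → ¬C) → ¬B) → C) → A) → C) → C) → A): min(1, 1 − 0.73 + 0.34) = 0.61

0.61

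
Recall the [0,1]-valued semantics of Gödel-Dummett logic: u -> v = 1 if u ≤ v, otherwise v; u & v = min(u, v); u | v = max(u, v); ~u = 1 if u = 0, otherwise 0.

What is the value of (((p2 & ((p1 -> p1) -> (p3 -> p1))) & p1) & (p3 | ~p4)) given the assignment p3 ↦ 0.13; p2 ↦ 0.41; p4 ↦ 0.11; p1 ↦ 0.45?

0.13

(p1 -> p1): 0.45 ≤ 0.45, so result = 1
(p3 -> p1): 0.13 ≤ 0.45, so result = 1
((p1 -> p1) -> (p3 -> p1)): 1 ≤ 1, so result = 1
(p2 & ((p1 -> p1) -> (p3 -> p1))) = min(0.41, 1) = 0.41
((p2 & ((p1 -> p1) -> (p3 -> p1))) & p1) = min(0.41, 0.45) = 0.41
~p4: Gödel ¬ of 0.11 = 0 (operand ≠ 0)
(p3 | ~p4) = max(0.13, 0) = 0.13
(((p2 & ((p1 -> p1) -> (p3 -> p1))) & p1) & (p3 | ~p4)) = min(0.41, 0.13) = 0.13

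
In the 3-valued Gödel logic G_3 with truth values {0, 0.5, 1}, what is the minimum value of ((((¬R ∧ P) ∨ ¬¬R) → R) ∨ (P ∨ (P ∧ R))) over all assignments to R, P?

0.50

The minimum is attained at R = 0, P = 0.5:
  ¬R: Gödel ¬ of 0 = 1 (operand is 0)
  (¬R ∧ P) = min(1, 0.5) = 0.5
  ¬R: Gödel ¬ of 0 = 1 (operand is 0)
  ¬¬R: Gödel ¬ of 1 = 0 (operand ≠ 0)
  ((¬R ∧ P) ∨ ¬¬R) = max(0.5, 0) = 0.5
  (((¬R ∧ P) ∨ ¬¬R) → R): 0.5 > 0, so result = 0
  (P ∧ R) = min(0.5, 0) = 0
  (P ∨ (P ∧ R)) = max(0.5, 0) = 0.5
  ((((¬R ∧ P) ∨ ¬¬R) → R) ∨ (P ∨ (P ∧ R))) = max(0, 0.5) = 0.5
Checking all 9 assignments confirms none give a value below 0.50.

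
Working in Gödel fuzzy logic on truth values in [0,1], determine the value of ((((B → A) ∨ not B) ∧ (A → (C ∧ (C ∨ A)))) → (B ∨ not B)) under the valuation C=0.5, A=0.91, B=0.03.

0.03

(B → A): 0.03 ≤ 0.91, so result = 1
not B: Gödel ¬ of 0.03 = 0 (operand ≠ 0)
((B → A) ∨ not B) = max(1, 0) = 1
(C ∨ A) = max(0.5, 0.91) = 0.91
(C ∧ (C ∨ A)) = min(0.5, 0.91) = 0.5
(A → (C ∧ (C ∨ A))): 0.91 > 0.5, so result = 0.5
(((B → A) ∨ not B) ∧ (A → (C ∧ (C ∨ A)))) = min(1, 0.5) = 0.5
not B: Gödel ¬ of 0.03 = 0 (operand ≠ 0)
(B ∨ not B) = max(0.03, 0) = 0.03
((((B → A) ∨ not B) ∧ (A → (C ∧ (C ∨ A)))) → (B ∨ not B)): 0.5 > 0.03, so result = 0.03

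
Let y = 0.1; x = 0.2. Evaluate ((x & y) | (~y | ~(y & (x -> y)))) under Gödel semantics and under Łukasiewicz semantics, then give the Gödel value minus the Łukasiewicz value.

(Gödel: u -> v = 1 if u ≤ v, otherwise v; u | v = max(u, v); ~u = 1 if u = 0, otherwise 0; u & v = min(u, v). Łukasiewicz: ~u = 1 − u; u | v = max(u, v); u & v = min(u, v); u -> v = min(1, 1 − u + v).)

Gödel evaluation:
  (x & y) = min(0.2, 0.1) = 0.1
  ~y: Gödel ¬ of 0.1 = 0 (operand ≠ 0)
  (x -> y): 0.2 > 0.1, so result = 0.1
  (y & (x -> y)) = min(0.1, 0.1) = 0.1
  ~(y & (x -> y)): Gödel ¬ of 0.1 = 0 (operand ≠ 0)
  (~y | ~(y & (x -> y))) = max(0, 0) = 0
  ((x & y) | (~y | ~(y & (x -> y)))) = max(0.1, 0) = 0.1
  Gödel value = 0.1
Łukasiewicz evaluation:
  (x & y) = min(0.2, 0.1) = 0.1
  ~y: Łukasiewicz ¬ gives 1 − 0.1 = 0.9
  (x -> y): min(1, 1 − 0.2 + 0.1) = 0.9
  (y & (x -> y)) = min(0.1, 0.9) = 0.1
  ~(y & (x -> y)): Łukasiewicz ¬ gives 1 − 0.1 = 0.9
  (~y | ~(y & (x -> y))) = max(0.9, 0.9) = 0.9
  ((x & y) | (~y | ~(y & (x -> y)))) = max(0.1, 0.9) = 0.9
  Łukasiewicz value = 0.9
Difference: 0.1 − 0.9 = -0.80

-0.80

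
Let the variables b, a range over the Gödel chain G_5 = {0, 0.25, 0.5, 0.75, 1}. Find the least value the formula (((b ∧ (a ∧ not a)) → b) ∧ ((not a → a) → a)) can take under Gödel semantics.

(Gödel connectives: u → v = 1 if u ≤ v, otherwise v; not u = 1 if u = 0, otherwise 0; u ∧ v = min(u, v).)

0.25

The minimum is attained at b = 0, a = 0.25:
  not a: Gödel ¬ of 0.25 = 0 (operand ≠ 0)
  (a ∧ not a) = min(0.25, 0) = 0
  (b ∧ (a ∧ not a)) = min(0, 0) = 0
  ((b ∧ (a ∧ not a)) → b): 0 ≤ 0, so result = 1
  not a: Gödel ¬ of 0.25 = 0 (operand ≠ 0)
  (not a → a): 0 ≤ 0.25, so result = 1
  ((not a → a) → a): 1 > 0.25, so result = 0.25
  (((b ∧ (a ∧ not a)) → b) ∧ ((not a → a) → a)) = min(1, 0.25) = 0.25
Checking all 25 assignments confirms none give a value below 0.25.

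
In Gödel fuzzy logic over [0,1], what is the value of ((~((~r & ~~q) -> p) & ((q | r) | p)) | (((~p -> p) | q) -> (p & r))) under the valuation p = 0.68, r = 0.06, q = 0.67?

0.06

~r: Gödel ¬ of 0.06 = 0 (operand ≠ 0)
~q: Gödel ¬ of 0.67 = 0 (operand ≠ 0)
~~q: Gödel ¬ of 0 = 1 (operand is 0)
(~r & ~~q) = min(0, 1) = 0
((~r & ~~q) -> p): 0 ≤ 0.68, so result = 1
~((~r & ~~q) -> p): Gödel ¬ of 1 = 0 (operand ≠ 0)
(q | r) = max(0.67, 0.06) = 0.67
((q | r) | p) = max(0.67, 0.68) = 0.68
(~((~r & ~~q) -> p) & ((q | r) | p)) = min(0, 0.68) = 0
~p: Gödel ¬ of 0.68 = 0 (operand ≠ 0)
(~p -> p): 0 ≤ 0.68, so result = 1
((~p -> p) | q) = max(1, 0.67) = 1
(p & r) = min(0.68, 0.06) = 0.06
(((~p -> p) | q) -> (p & r)): 1 > 0.06, so result = 0.06
((~((~r & ~~q) -> p) & ((q | r) | p)) | (((~p -> p) | q) -> (p & r))) = max(0, 0.06) = 0.06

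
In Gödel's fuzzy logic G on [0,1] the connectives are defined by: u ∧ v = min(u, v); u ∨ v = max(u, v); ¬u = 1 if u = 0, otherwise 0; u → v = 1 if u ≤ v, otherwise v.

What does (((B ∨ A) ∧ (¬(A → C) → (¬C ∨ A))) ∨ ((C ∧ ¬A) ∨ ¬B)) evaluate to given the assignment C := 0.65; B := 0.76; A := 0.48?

(B ∨ A) = max(0.76, 0.48) = 0.76
(A → C): 0.48 ≤ 0.65, so result = 1
¬(A → C): Gödel ¬ of 1 = 0 (operand ≠ 0)
¬C: Gödel ¬ of 0.65 = 0 (operand ≠ 0)
(¬C ∨ A) = max(0, 0.48) = 0.48
(¬(A → C) → (¬C ∨ A)): 0 ≤ 0.48, so result = 1
((B ∨ A) ∧ (¬(A → C) → (¬C ∨ A))) = min(0.76, 1) = 0.76
¬A: Gödel ¬ of 0.48 = 0 (operand ≠ 0)
(C ∧ ¬A) = min(0.65, 0) = 0
¬B: Gödel ¬ of 0.76 = 0 (operand ≠ 0)
((C ∧ ¬A) ∨ ¬B) = max(0, 0) = 0
(((B ∨ A) ∧ (¬(A → C) → (¬C ∨ A))) ∨ ((C ∧ ¬A) ∨ ¬B)) = max(0.76, 0) = 0.76

0.76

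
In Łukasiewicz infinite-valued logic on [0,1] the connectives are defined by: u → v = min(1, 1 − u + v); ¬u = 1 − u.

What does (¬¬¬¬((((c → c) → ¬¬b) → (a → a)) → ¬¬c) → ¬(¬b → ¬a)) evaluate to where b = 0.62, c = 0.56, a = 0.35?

(c → c): min(1, 1 − 0.56 + 0.56) = 1
¬b: Łukasiewicz ¬ gives 1 − 0.62 = 0.38
¬¬b: Łukasiewicz ¬ gives 1 − 0.38 = 0.62
((c → c) → ¬¬b): min(1, 1 − 1 + 0.62) = 0.62
(a → a): min(1, 1 − 0.35 + 0.35) = 1
(((c → c) → ¬¬b) → (a → a)): min(1, 1 − 0.62 + 1) = 1
¬c: Łukasiewicz ¬ gives 1 − 0.56 = 0.44
¬¬c: Łukasiewicz ¬ gives 1 − 0.44 = 0.56
((((c → c) → ¬¬b) → (a → a)) → ¬¬c): min(1, 1 − 1 + 0.56) = 0.56
¬((((c → c) → ¬¬b) → (a → a)) → ¬¬c): Łukasiewicz ¬ gives 1 − 0.56 = 0.44
¬¬((((c → c) → ¬¬b) → (a → a)) → ¬¬c): Łukasiewicz ¬ gives 1 − 0.44 = 0.56
¬¬¬((((c → c) → ¬¬b) → (a → a)) → ¬¬c): Łukasiewicz ¬ gives 1 − 0.56 = 0.44
¬¬¬¬((((c → c) → ¬¬b) → (a → a)) → ¬¬c): Łukasiewicz ¬ gives 1 − 0.44 = 0.56
¬b: Łukasiewicz ¬ gives 1 − 0.62 = 0.38
¬a: Łukasiewicz ¬ gives 1 − 0.35 = 0.65
(¬b → ¬a): min(1, 1 − 0.38 + 0.65) = 1
¬(¬b → ¬a): Łukasiewicz ¬ gives 1 − 1 = 0
(¬¬¬¬((((c → c) → ¬¬b) → (a → a)) → ¬¬c) → ¬(¬b → ¬a)): min(1, 1 − 0.56 + 0) = 0.44

0.44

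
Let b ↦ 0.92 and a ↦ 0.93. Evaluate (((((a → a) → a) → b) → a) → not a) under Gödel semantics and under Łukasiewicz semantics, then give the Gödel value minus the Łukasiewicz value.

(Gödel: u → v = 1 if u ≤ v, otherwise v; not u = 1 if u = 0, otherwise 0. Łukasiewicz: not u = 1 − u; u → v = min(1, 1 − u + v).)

Gödel evaluation:
  (a → a): 0.93 ≤ 0.93, so result = 1
  ((a → a) → a): 1 > 0.93, so result = 0.93
  (((a → a) → a) → b): 0.93 > 0.92, so result = 0.92
  ((((a → a) → a) → b) → a): 0.92 ≤ 0.93, so result = 1
  not a: Gödel ¬ of 0.93 = 0 (operand ≠ 0)
  (((((a → a) → a) → b) → a) → not a): 1 > 0, so result = 0
  Gödel value = 0
Łukasiewicz evaluation:
  (a → a): min(1, 1 − 0.93 + 0.93) = 1
  ((a → a) → a): min(1, 1 − 1 + 0.93) = 0.93
  (((a → a) → a) → b): min(1, 1 − 0.93 + 0.92) = 0.99
  ((((a → a) → a) → b) → a): min(1, 1 − 0.99 + 0.93) = 0.94
  not a: Łukasiewicz ¬ gives 1 − 0.93 = 0.07
  (((((a → a) → a) → b) → a) → not a): min(1, 1 − 0.94 + 0.07) = 0.13
  Łukasiewicz value = 0.13
Difference: 0 − 0.13 = -0.13

-0.13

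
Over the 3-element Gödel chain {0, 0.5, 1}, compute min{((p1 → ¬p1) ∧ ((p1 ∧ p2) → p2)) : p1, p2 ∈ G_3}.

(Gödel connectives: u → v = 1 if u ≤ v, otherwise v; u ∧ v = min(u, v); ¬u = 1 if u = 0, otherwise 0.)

The minimum is attained at p1 = 0.5, p2 = 0:
  ¬p1: Gödel ¬ of 0.5 = 0 (operand ≠ 0)
  (p1 → ¬p1): 0.5 > 0, so result = 0
  (p1 ∧ p2) = min(0.5, 0) = 0
  ((p1 ∧ p2) → p2): 0 ≤ 0, so result = 1
  ((p1 → ¬p1) ∧ ((p1 ∧ p2) → p2)) = min(0, 1) = 0
Checking all 9 assignments confirms none give a value below 0.00.

0.00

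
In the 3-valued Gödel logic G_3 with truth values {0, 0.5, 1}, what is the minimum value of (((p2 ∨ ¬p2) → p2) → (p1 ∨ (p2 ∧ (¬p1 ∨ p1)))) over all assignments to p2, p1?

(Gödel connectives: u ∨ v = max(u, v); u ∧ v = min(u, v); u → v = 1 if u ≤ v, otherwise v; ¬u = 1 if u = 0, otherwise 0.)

The minimum is attained at p2 = 0.5, p1 = 0:
  ¬p2: Gödel ¬ of 0.5 = 0 (operand ≠ 0)
  (p2 ∨ ¬p2) = max(0.5, 0) = 0.5
  ((p2 ∨ ¬p2) → p2): 0.5 ≤ 0.5, so result = 1
  ¬p1: Gödel ¬ of 0 = 1 (operand is 0)
  (¬p1 ∨ p1) = max(1, 0) = 1
  (p2 ∧ (¬p1 ∨ p1)) = min(0.5, 1) = 0.5
  (p1 ∨ (p2 ∧ (¬p1 ∨ p1))) = max(0, 0.5) = 0.5
  (((p2 ∨ ¬p2) → p2) → (p1 ∨ (p2 ∧ (¬p1 ∨ p1)))): 1 > 0.5, so result = 0.5
Checking all 9 assignments confirms none give a value below 0.50.

0.50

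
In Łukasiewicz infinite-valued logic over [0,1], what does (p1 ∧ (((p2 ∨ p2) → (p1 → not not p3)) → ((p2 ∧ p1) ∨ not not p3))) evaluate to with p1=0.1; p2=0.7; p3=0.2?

(p2 ∨ p2) = max(0.7, 0.7) = 0.7
not p3: Łukasiewicz ¬ gives 1 − 0.2 = 0.8
not not p3: Łukasiewicz ¬ gives 1 − 0.8 = 0.2
(p1 → not not p3): min(1, 1 − 0.1 + 0.2) = 1
((p2 ∨ p2) → (p1 → not not p3)): min(1, 1 − 0.7 + 1) = 1
(p2 ∧ p1) = min(0.7, 0.1) = 0.1
not p3: Łukasiewicz ¬ gives 1 − 0.2 = 0.8
not not p3: Łukasiewicz ¬ gives 1 − 0.8 = 0.2
((p2 ∧ p1) ∨ not not p3) = max(0.1, 0.2) = 0.2
(((p2 ∨ p2) → (p1 → not not p3)) → ((p2 ∧ p1) ∨ not not p3)): min(1, 1 − 1 + 0.2) = 0.2
(p1 ∧ (((p2 ∨ p2) → (p1 → not not p3)) → ((p2 ∧ p1) ∨ not not p3))) = min(0.1, 0.2) = 0.1

0.10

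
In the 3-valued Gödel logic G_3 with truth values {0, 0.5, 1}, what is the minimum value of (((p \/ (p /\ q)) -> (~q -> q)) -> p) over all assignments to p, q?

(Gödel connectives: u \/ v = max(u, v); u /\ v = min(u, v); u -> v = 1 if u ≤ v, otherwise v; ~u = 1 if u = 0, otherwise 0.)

The minimum is attained at p = 0, q = 0:
  (p /\ q) = min(0, 0) = 0
  (p \/ (p /\ q)) = max(0, 0) = 0
  ~q: Gödel ¬ of 0 = 1 (operand is 0)
  (~q -> q): 1 > 0, so result = 0
  ((p \/ (p /\ q)) -> (~q -> q)): 0 ≤ 0, so result = 1
  (((p \/ (p /\ q)) -> (~q -> q)) -> p): 1 > 0, so result = 0
Checking all 9 assignments confirms none give a value below 0.00.

0.00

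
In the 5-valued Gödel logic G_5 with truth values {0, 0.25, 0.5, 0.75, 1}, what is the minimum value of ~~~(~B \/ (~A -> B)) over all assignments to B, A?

The minimum is attained at B = 0, A = 0:
  ~B: Gödel ¬ of 0 = 1 (operand is 0)
  ~A: Gödel ¬ of 0 = 1 (operand is 0)
  (~A -> B): 1 > 0, so result = 0
  (~B \/ (~A -> B)) = max(1, 0) = 1
  ~(~B \/ (~A -> B)): Gödel ¬ of 1 = 0 (operand ≠ 0)
  ~~(~B \/ (~A -> B)): Gödel ¬ of 0 = 1 (operand is 0)
  ~~~(~B \/ (~A -> B)): Gödel ¬ of 1 = 0 (operand ≠ 0)
Checking all 25 assignments confirms none give a value below 0.00.

0.00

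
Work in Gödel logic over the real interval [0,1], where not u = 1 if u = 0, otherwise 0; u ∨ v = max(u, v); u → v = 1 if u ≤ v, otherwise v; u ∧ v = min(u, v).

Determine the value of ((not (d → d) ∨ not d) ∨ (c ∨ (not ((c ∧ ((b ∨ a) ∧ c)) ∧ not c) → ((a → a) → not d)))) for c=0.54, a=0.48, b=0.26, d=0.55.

0.54

(d → d): 0.55 ≤ 0.55, so result = 1
not (d → d): Gödel ¬ of 1 = 0 (operand ≠ 0)
not d: Gödel ¬ of 0.55 = 0 (operand ≠ 0)
(not (d → d) ∨ not d) = max(0, 0) = 0
(b ∨ a) = max(0.26, 0.48) = 0.48
((b ∨ a) ∧ c) = min(0.48, 0.54) = 0.48
(c ∧ ((b ∨ a) ∧ c)) = min(0.54, 0.48) = 0.48
not c: Gödel ¬ of 0.54 = 0 (operand ≠ 0)
((c ∧ ((b ∨ a) ∧ c)) ∧ not c) = min(0.48, 0) = 0
not ((c ∧ ((b ∨ a) ∧ c)) ∧ not c): Gödel ¬ of 0 = 1 (operand is 0)
(a → a): 0.48 ≤ 0.48, so result = 1
not d: Gödel ¬ of 0.55 = 0 (operand ≠ 0)
((a → a) → not d): 1 > 0, so result = 0
(not ((c ∧ ((b ∨ a) ∧ c)) ∧ not c) → ((a → a) → not d)): 1 > 0, so result = 0
(c ∨ (not ((c ∧ ((b ∨ a) ∧ c)) ∧ not c) → ((a → a) → not d))) = max(0.54, 0) = 0.54
((not (d → d) ∨ not d) ∨ (c ∨ (not ((c ∧ ((b ∨ a) ∧ c)) ∧ not c) → ((a → a) → not d)))) = max(0, 0.54) = 0.54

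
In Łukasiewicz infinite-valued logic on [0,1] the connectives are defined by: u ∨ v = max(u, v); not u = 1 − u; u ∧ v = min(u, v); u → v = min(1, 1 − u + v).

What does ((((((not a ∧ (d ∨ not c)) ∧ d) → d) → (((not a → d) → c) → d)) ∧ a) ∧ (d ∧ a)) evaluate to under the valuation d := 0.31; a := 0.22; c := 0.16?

not a: Łukasiewicz ¬ gives 1 − 0.22 = 0.78
not c: Łukasiewicz ¬ gives 1 − 0.16 = 0.84
(d ∨ not c) = max(0.31, 0.84) = 0.84
(not a ∧ (d ∨ not c)) = min(0.78, 0.84) = 0.78
((not a ∧ (d ∨ not c)) ∧ d) = min(0.78, 0.31) = 0.31
(((not a ∧ (d ∨ not c)) ∧ d) → d): min(1, 1 − 0.31 + 0.31) = 1
not a: Łukasiewicz ¬ gives 1 − 0.22 = 0.78
(not a → d): min(1, 1 − 0.78 + 0.31) = 0.53
((not a → d) → c): min(1, 1 − 0.53 + 0.16) = 0.63
(((not a → d) → c) → d): min(1, 1 − 0.63 + 0.31) = 0.68
((((not a ∧ (d ∨ not c)) ∧ d) → d) → (((not a → d) → c) → d)): min(1, 1 − 1 + 0.68) = 0.68
(((((not a ∧ (d ∨ not c)) ∧ d) → d) → (((not a → d) → c) → d)) ∧ a) = min(0.68, 0.22) = 0.22
(d ∧ a) = min(0.31, 0.22) = 0.22
((((((not a ∧ (d ∨ not c)) ∧ d) → d) → (((not a → d) → c) → d)) ∧ a) ∧ (d ∧ a)) = min(0.22, 0.22) = 0.22

0.22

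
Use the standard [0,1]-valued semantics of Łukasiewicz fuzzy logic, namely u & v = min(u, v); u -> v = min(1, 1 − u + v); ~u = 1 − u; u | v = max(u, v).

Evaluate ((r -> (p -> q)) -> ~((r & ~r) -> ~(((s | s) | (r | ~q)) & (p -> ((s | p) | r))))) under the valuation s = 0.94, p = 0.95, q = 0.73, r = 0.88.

0.16

(p -> q): min(1, 1 − 0.95 + 0.73) = 0.78
(r -> (p -> q)): min(1, 1 − 0.88 + 0.78) = 0.9
~r: Łukasiewicz ¬ gives 1 − 0.88 = 0.12
(r & ~r) = min(0.88, 0.12) = 0.12
(s | s) = max(0.94, 0.94) = 0.94
~q: Łukasiewicz ¬ gives 1 − 0.73 = 0.27
(r | ~q) = max(0.88, 0.27) = 0.88
((s | s) | (r | ~q)) = max(0.94, 0.88) = 0.94
(s | p) = max(0.94, 0.95) = 0.95
((s | p) | r) = max(0.95, 0.88) = 0.95
(p -> ((s | p) | r)): min(1, 1 − 0.95 + 0.95) = 1
(((s | s) | (r | ~q)) & (p -> ((s | p) | r))) = min(0.94, 1) = 0.94
~(((s | s) | (r | ~q)) & (p -> ((s | p) | r))): Łukasiewicz ¬ gives 1 − 0.94 = 0.06
((r & ~r) -> ~(((s | s) | (r | ~q)) & (p -> ((s | p) | r)))): min(1, 1 − 0.12 + 0.06) = 0.94
~((r & ~r) -> ~(((s | s) | (r | ~q)) & (p -> ((s | p) | r)))): Łukasiewicz ¬ gives 1 − 0.94 = 0.06
((r -> (p -> q)) -> ~((r & ~r) -> ~(((s | s) | (r | ~q)) & (p -> ((s | p) | r))))): min(1, 1 − 0.9 + 0.06) = 0.16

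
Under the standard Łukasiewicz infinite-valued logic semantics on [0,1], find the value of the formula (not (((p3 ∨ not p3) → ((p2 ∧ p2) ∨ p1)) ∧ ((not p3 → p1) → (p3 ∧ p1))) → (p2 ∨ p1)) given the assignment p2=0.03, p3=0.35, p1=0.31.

0.96

not p3: Łukasiewicz ¬ gives 1 − 0.35 = 0.65
(p3 ∨ not p3) = max(0.35, 0.65) = 0.65
(p2 ∧ p2) = min(0.03, 0.03) = 0.03
((p2 ∧ p2) ∨ p1) = max(0.03, 0.31) = 0.31
((p3 ∨ not p3) → ((p2 ∧ p2) ∨ p1)): min(1, 1 − 0.65 + 0.31) = 0.66
not p3: Łukasiewicz ¬ gives 1 − 0.35 = 0.65
(not p3 → p1): min(1, 1 − 0.65 + 0.31) = 0.66
(p3 ∧ p1) = min(0.35, 0.31) = 0.31
((not p3 → p1) → (p3 ∧ p1)): min(1, 1 − 0.66 + 0.31) = 0.65
(((p3 ∨ not p3) → ((p2 ∧ p2) ∨ p1)) ∧ ((not p3 → p1) → (p3 ∧ p1))) = min(0.66, 0.65) = 0.65
not (((p3 ∨ not p3) → ((p2 ∧ p2) ∨ p1)) ∧ ((not p3 → p1) → (p3 ∧ p1))): Łukasiewicz ¬ gives 1 − 0.65 = 0.35
(p2 ∨ p1) = max(0.03, 0.31) = 0.31
(not (((p3 ∨ not p3) → ((p2 ∧ p2) ∨ p1)) ∧ ((not p3 → p1) → (p3 ∧ p1))) → (p2 ∨ p1)): min(1, 1 − 0.35 + 0.31) = 0.96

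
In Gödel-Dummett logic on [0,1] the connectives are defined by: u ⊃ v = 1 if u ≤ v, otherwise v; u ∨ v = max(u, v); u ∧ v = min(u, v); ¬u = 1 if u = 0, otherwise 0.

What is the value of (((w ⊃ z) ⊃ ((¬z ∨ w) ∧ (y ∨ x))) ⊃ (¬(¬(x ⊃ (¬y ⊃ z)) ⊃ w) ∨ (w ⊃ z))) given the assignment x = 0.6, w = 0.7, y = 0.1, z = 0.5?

(w ⊃ z): 0.7 > 0.5, so result = 0.5
¬z: Gödel ¬ of 0.5 = 0 (operand ≠ 0)
(¬z ∨ w) = max(0, 0.7) = 0.7
(y ∨ x) = max(0.1, 0.6) = 0.6
((¬z ∨ w) ∧ (y ∨ x)) = min(0.7, 0.6) = 0.6
((w ⊃ z) ⊃ ((¬z ∨ w) ∧ (y ∨ x))): 0.5 ≤ 0.6, so result = 1
¬y: Gödel ¬ of 0.1 = 0 (operand ≠ 0)
(¬y ⊃ z): 0 ≤ 0.5, so result = 1
(x ⊃ (¬y ⊃ z)): 0.6 ≤ 1, so result = 1
¬(x ⊃ (¬y ⊃ z)): Gödel ¬ of 1 = 0 (operand ≠ 0)
(¬(x ⊃ (¬y ⊃ z)) ⊃ w): 0 ≤ 0.7, so result = 1
¬(¬(x ⊃ (¬y ⊃ z)) ⊃ w): Gödel ¬ of 1 = 0 (operand ≠ 0)
(w ⊃ z): 0.7 > 0.5, so result = 0.5
(¬(¬(x ⊃ (¬y ⊃ z)) ⊃ w) ∨ (w ⊃ z)) = max(0, 0.5) = 0.5
(((w ⊃ z) ⊃ ((¬z ∨ w) ∧ (y ∨ x))) ⊃ (¬(¬(x ⊃ (¬y ⊃ z)) ⊃ w) ∨ (w ⊃ z))): 1 > 0.5, so result = 0.5

0.50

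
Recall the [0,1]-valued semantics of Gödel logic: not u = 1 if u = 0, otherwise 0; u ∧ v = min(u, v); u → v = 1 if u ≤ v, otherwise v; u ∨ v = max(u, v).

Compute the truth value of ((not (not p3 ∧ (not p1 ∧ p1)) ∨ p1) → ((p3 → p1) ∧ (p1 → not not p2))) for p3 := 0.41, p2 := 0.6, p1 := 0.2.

0.20

not p3: Gödel ¬ of 0.41 = 0 (operand ≠ 0)
not p1: Gödel ¬ of 0.2 = 0 (operand ≠ 0)
(not p1 ∧ p1) = min(0, 0.2) = 0
(not p3 ∧ (not p1 ∧ p1)) = min(0, 0) = 0
not (not p3 ∧ (not p1 ∧ p1)): Gödel ¬ of 0 = 1 (operand is 0)
(not (not p3 ∧ (not p1 ∧ p1)) ∨ p1) = max(1, 0.2) = 1
(p3 → p1): 0.41 > 0.2, so result = 0.2
not p2: Gödel ¬ of 0.6 = 0 (operand ≠ 0)
not not p2: Gödel ¬ of 0 = 1 (operand is 0)
(p1 → not not p2): 0.2 ≤ 1, so result = 1
((p3 → p1) ∧ (p1 → not not p2)) = min(0.2, 1) = 0.2
((not (not p3 ∧ (not p1 ∧ p1)) ∨ p1) → ((p3 → p1) ∧ (p1 → not not p2))): 1 > 0.2, so result = 0.2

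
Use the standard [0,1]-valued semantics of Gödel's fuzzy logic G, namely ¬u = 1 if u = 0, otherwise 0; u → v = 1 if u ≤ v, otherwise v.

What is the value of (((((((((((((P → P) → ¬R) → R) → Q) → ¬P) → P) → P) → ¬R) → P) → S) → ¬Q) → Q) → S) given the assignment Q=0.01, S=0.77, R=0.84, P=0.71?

(P → P): 0.71 ≤ 0.71, so result = 1
¬R: Gödel ¬ of 0.84 = 0 (operand ≠ 0)
((P → P) → ¬R): 1 > 0, so result = 0
(((P → P) → ¬R) → R): 0 ≤ 0.84, so result = 1
((((P → P) → ¬R) → R) → Q): 1 > 0.01, so result = 0.01
¬P: Gödel ¬ of 0.71 = 0 (operand ≠ 0)
(((((P → P) → ¬R) → R) → Q) → ¬P): 0.01 > 0, so result = 0
((((((P → P) → ¬R) → R) → Q) → ¬P) → P): 0 ≤ 0.71, so result = 1
(((((((P → P) → ¬R) → R) → Q) → ¬P) → P) → P): 1 > 0.71, so result = 0.71
¬R: Gödel ¬ of 0.84 = 0 (operand ≠ 0)
((((((((P → P) → ¬R) → R) → Q) → ¬P) → P) → P) → ¬R): 0.71 > 0, so result = 0
(((((((((P → P) → ¬R) → R) → Q) → ¬P) → P) → P) → ¬R) → P): 0 ≤ 0.71, so result = 1
((((((((((P → P) → ¬R) → R) → Q) → ¬P) → P) → P) → ¬R) → P) → S): 1 > 0.77, so result = 0.77
¬Q: Gödel ¬ of 0.01 = 0 (operand ≠ 0)
(((((((((((P → P) → ¬R) → R) → Q) → ¬P) → P) → P) → ¬R) → P) → S) → ¬Q): 0.77 > 0, so result = 0
((((((((((((P → P) → ¬R) → R) → Q) → ¬P) → P) → P) → ¬R) → P) → S) → ¬Q) → Q): 0 ≤ 0.01, so result = 1
(((((((((((((P → P) → ¬R) → R) → Q) → ¬P) → P) → P) → ¬R) → P) → S) → ¬Q) → Q) → S): 1 > 0.77, so result = 0.77

0.77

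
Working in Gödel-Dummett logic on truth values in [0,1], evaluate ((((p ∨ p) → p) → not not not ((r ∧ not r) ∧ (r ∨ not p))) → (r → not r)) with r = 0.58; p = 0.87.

(p ∨ p) = max(0.87, 0.87) = 0.87
((p ∨ p) → p): 0.87 ≤ 0.87, so result = 1
not r: Gödel ¬ of 0.58 = 0 (operand ≠ 0)
(r ∧ not r) = min(0.58, 0) = 0
not p: Gödel ¬ of 0.87 = 0 (operand ≠ 0)
(r ∨ not p) = max(0.58, 0) = 0.58
((r ∧ not r) ∧ (r ∨ not p)) = min(0, 0.58) = 0
not ((r ∧ not r) ∧ (r ∨ not p)): Gödel ¬ of 0 = 1 (operand is 0)
not not ((r ∧ not r) ∧ (r ∨ not p)): Gödel ¬ of 1 = 0 (operand ≠ 0)
not not not ((r ∧ not r) ∧ (r ∨ not p)): Gödel ¬ of 0 = 1 (operand is 0)
(((p ∨ p) → p) → not not not ((r ∧ not r) ∧ (r ∨ not p))): 1 ≤ 1, so result = 1
not r: Gödel ¬ of 0.58 = 0 (operand ≠ 0)
(r → not r): 0.58 > 0, so result = 0
((((p ∨ p) → p) → not not not ((r ∧ not r) ∧ (r ∨ not p))) → (r → not r)): 1 > 0, so result = 0

0.00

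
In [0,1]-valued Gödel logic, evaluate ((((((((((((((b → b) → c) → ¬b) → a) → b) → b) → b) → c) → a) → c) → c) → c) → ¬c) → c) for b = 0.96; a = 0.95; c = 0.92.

(b → b): 0.96 ≤ 0.96, so result = 1
((b → b) → c): 1 > 0.92, so result = 0.92
¬b: Gödel ¬ of 0.96 = 0 (operand ≠ 0)
(((b → b) → c) → ¬b): 0.92 > 0, so result = 0
((((b → b) → c) → ¬b) → a): 0 ≤ 0.95, so result = 1
(((((b → b) → c) → ¬b) → a) → b): 1 > 0.96, so result = 0.96
((((((b → b) → c) → ¬b) → a) → b) → b): 0.96 ≤ 0.96, so result = 1
(((((((b → b) → c) → ¬b) → a) → b) → b) → b): 1 > 0.96, so result = 0.96
((((((((b → b) → c) → ¬b) → a) → b) → b) → b) → c): 0.96 > 0.92, so result = 0.92
(((((((((b → b) → c) → ¬b) → a) → b) → b) → b) → c) → a): 0.92 ≤ 0.95, so result = 1
((((((((((b → b) → c) → ¬b) → a) → b) → b) → b) → c) → a) → c): 1 > 0.92, so result = 0.92
(((((((((((b → b) → c) → ¬b) → a) → b) → b) → b) → c) → a) → c) → c): 0.92 ≤ 0.92, so result = 1
((((((((((((b → b) → c) → ¬b) → a) → b) → b) → b) → c) → a) → c) → c) → c): 1 > 0.92, so result = 0.92
¬c: Gödel ¬ of 0.92 = 0 (operand ≠ 0)
(((((((((((((b → b) → c) → ¬b) → a) → b) → b) → b) → c) → a) → c) → c) → c) → ¬c): 0.92 > 0, so result = 0
((((((((((((((b → b) → c) → ¬b) → a) → b) → b) → b) → c) → a) → c) → c) → c) → ¬c) → c): 0 ≤ 0.92, so result = 1

1.00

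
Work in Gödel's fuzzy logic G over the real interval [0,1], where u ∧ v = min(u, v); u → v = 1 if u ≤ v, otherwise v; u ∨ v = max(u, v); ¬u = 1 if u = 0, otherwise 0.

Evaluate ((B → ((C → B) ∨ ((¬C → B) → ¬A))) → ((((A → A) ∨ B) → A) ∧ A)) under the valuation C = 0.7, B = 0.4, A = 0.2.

0.20

(C → B): 0.7 > 0.4, so result = 0.4
¬C: Gödel ¬ of 0.7 = 0 (operand ≠ 0)
(¬C → B): 0 ≤ 0.4, so result = 1
¬A: Gödel ¬ of 0.2 = 0 (operand ≠ 0)
((¬C → B) → ¬A): 1 > 0, so result = 0
((C → B) ∨ ((¬C → B) → ¬A)) = max(0.4, 0) = 0.4
(B → ((C → B) ∨ ((¬C → B) → ¬A))): 0.4 ≤ 0.4, so result = 1
(A → A): 0.2 ≤ 0.2, so result = 1
((A → A) ∨ B) = max(1, 0.4) = 1
(((A → A) ∨ B) → A): 1 > 0.2, so result = 0.2
((((A → A) ∨ B) → A) ∧ A) = min(0.2, 0.2) = 0.2
((B → ((C → B) ∨ ((¬C → B) → ¬A))) → ((((A → A) ∨ B) → A) ∧ A)): 1 > 0.2, so result = 0.2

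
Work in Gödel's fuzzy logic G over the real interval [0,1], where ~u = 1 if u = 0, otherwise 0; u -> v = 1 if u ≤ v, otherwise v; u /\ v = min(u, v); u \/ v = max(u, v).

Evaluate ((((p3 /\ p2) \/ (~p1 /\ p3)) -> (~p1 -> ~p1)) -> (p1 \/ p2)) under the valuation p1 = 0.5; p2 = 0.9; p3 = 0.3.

(p3 /\ p2) = min(0.3, 0.9) = 0.3
~p1: Gödel ¬ of 0.5 = 0 (operand ≠ 0)
(~p1 /\ p3) = min(0, 0.3) = 0
((p3 /\ p2) \/ (~p1 /\ p3)) = max(0.3, 0) = 0.3
~p1: Gödel ¬ of 0.5 = 0 (operand ≠ 0)
~p1: Gödel ¬ of 0.5 = 0 (operand ≠ 0)
(~p1 -> ~p1): 0 ≤ 0, so result = 1
(((p3 /\ p2) \/ (~p1 /\ p3)) -> (~p1 -> ~p1)): 0.3 ≤ 1, so result = 1
(p1 \/ p2) = max(0.5, 0.9) = 0.9
((((p3 /\ p2) \/ (~p1 /\ p3)) -> (~p1 -> ~p1)) -> (p1 \/ p2)): 1 > 0.9, so result = 0.9

0.90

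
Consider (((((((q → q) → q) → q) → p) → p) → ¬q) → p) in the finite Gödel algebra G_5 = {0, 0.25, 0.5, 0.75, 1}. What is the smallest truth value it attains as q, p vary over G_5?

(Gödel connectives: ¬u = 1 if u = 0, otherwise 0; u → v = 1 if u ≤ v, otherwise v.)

0.00

The minimum is attained at q = 0, p = 0:
  (q → q): 0 ≤ 0, so result = 1
  ((q → q) → q): 1 > 0, so result = 0
  (((q → q) → q) → q): 0 ≤ 0, so result = 1
  ((((q → q) → q) → q) → p): 1 > 0, so result = 0
  (((((q → q) → q) → q) → p) → p): 0 ≤ 0, so result = 1
  ¬q: Gödel ¬ of 0 = 1 (operand is 0)
  ((((((q → q) → q) → q) → p) → p) → ¬q): 1 ≤ 1, so result = 1
  (((((((q → q) → q) → q) → p) → p) → ¬q) → p): 1 > 0, so result = 0
Checking all 25 assignments confirms none give a value below 0.00.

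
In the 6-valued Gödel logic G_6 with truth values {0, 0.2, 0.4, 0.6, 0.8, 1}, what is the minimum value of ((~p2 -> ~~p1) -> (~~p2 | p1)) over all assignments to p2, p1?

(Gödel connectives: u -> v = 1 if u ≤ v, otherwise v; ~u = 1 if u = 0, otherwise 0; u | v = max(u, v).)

0.20

The minimum is attained at p2 = 0, p1 = 0.2:
  ~p2: Gödel ¬ of 0 = 1 (operand is 0)
  ~p1: Gödel ¬ of 0.2 = 0 (operand ≠ 0)
  ~~p1: Gödel ¬ of 0 = 1 (operand is 0)
  (~p2 -> ~~p1): 1 ≤ 1, so result = 1
  ~p2: Gödel ¬ of 0 = 1 (operand is 0)
  ~~p2: Gödel ¬ of 1 = 0 (operand ≠ 0)
  (~~p2 | p1) = max(0, 0.2) = 0.2
  ((~p2 -> ~~p1) -> (~~p2 | p1)): 1 > 0.2, so result = 0.2
Checking all 36 assignments confirms none give a value below 0.20.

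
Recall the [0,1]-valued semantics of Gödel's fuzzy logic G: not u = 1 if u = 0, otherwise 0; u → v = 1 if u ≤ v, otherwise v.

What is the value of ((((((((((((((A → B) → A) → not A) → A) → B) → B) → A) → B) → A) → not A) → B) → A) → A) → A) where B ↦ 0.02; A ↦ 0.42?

(A → B): 0.42 > 0.02, so result = 0.02
((A → B) → A): 0.02 ≤ 0.42, so result = 1
not A: Gödel ¬ of 0.42 = 0 (operand ≠ 0)
(((A → B) → A) → not A): 1 > 0, so result = 0
((((A → B) → A) → not A) → A): 0 ≤ 0.42, so result = 1
(((((A → B) → A) → not A) → A) → B): 1 > 0.02, so result = 0.02
((((((A → B) → A) → not A) → A) → B) → B): 0.02 ≤ 0.02, so result = 1
(((((((A → B) → A) → not A) → A) → B) → B) → A): 1 > 0.42, so result = 0.42
((((((((A → B) → A) → not A) → A) → B) → B) → A) → B): 0.42 > 0.02, so result = 0.02
(((((((((A → B) → A) → not A) → A) → B) → B) → A) → B) → A): 0.02 ≤ 0.42, so result = 1
not A: Gödel ¬ of 0.42 = 0 (operand ≠ 0)
((((((((((A → B) → A) → not A) → A) → B) → B) → A) → B) → A) → not A): 1 > 0, so result = 0
(((((((((((A → B) → A) → not A) → A) → B) → B) → A) → B) → A) → not A) → B): 0 ≤ 0.02, so result = 1
((((((((((((A → B) → A) → not A) → A) → B) → B) → A) → B) → A) → not A) → B) → A): 1 > 0.42, so result = 0.42
(((((((((((((A → B) → A) → not A) → A) → B) → B) → A) → B) → A) → not A) → B) → A) → A): 0.42 ≤ 0.42, so result = 1
((((((((((((((A → B) → A) → not A) → A) → B) → B) → A) → B) → A) → not A) → B) → A) → A) → A): 1 > 0.42, so result = 0.42

0.42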